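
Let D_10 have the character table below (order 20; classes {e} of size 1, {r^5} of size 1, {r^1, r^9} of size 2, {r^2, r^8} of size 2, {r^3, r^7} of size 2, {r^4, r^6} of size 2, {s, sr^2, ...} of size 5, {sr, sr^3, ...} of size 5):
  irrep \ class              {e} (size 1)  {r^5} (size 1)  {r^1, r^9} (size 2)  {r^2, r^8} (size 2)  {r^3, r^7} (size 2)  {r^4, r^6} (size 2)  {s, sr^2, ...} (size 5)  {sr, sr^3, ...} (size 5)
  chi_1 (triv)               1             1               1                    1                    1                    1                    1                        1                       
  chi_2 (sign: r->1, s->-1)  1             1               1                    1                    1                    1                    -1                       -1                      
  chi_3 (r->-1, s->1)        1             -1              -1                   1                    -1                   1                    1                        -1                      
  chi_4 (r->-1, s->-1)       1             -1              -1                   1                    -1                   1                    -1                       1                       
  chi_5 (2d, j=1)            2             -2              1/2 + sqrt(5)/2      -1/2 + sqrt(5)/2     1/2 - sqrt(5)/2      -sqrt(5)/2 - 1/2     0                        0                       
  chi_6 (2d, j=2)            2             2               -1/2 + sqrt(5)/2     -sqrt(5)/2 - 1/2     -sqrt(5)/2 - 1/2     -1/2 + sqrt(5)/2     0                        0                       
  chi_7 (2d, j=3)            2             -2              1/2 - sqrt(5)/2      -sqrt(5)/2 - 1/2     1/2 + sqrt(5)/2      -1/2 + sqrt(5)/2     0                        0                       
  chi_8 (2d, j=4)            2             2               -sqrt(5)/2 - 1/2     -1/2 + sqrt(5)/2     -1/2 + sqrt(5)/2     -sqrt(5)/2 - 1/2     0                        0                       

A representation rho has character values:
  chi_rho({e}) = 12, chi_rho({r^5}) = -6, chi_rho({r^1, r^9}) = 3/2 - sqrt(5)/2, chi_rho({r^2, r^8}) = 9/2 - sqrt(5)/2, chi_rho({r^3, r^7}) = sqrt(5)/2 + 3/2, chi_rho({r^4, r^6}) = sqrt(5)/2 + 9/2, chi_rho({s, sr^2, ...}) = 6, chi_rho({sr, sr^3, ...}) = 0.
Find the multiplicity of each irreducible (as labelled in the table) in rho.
Multiplicities: chi_1: 3, chi_2: 0, chi_3: 3, chi_4: 0, chi_5: 1, chi_6: 0, chi_7: 2, chi_8: 0.

Proof sketch: Use <chi_rho, chi> = (1/|G|) sum_C |C| * chi_rho(C) * conj(chi(C)) with |G| = 20 for each irreducible chi in the table:
  <chi_rho, chi_1> = (1/20)[1*(12)*conj(1) + 1*(-6)*conj(1) + 2*(3/2 - sqrt(5)/2)*conj(1) + 2*(9/2 - sqrt(5)/2)*conj(1) + 2*(sqrt(5)/2 + 3/2)*conj(1) + 2*(sqrt(5)/2 + 9/2)*conj(1) + 5*(6)*conj(1) + 5*(0)*conj(1)]
      = (1/20)[(12) + (-6) + (3 - sqrt(5)) + (9 - sqrt(5)) + (sqrt(5) + 3) + (sqrt(5) + 9) + (30) + (0)] = 60/20 = 3
  <chi_rho, chi_2> = (1/20)[1*(12)*conj(1) + 1*(-6)*conj(1) + 2*(3/2 - sqrt(5)/2)*conj(1) + 2*(9/2 - sqrt(5)/2)*conj(1) + 2*(sqrt(5)/2 + 3/2)*conj(1) + 2*(sqrt(5)/2 + 9/2)*conj(1) + 5*(6)*conj(-1) + 5*(0)*conj(-1)]
      = (1/20)[(12) + (-6) + (3 - sqrt(5)) + (9 - sqrt(5)) + (sqrt(5) + 3) + (sqrt(5) + 9) + (-30) + (0)] = 0/20 = 0
  <chi_rho, chi_3> = (1/20)[1*(12)*conj(1) + 1*(-6)*conj(-1) + 2*(3/2 - sqrt(5)/2)*conj(-1) + 2*(9/2 - sqrt(5)/2)*conj(1) + 2*(sqrt(5)/2 + 3/2)*conj(-1) + 2*(sqrt(5)/2 + 9/2)*conj(1) + 5*(6)*conj(1) + 5*(0)*conj(-1)]
      = (1/20)[(12) + (6) + (-3 + sqrt(5)) + (9 - sqrt(5)) + (-3 - sqrt(5)) + (sqrt(5) + 9) + (30) + (0)] = 60/20 = 3
  <chi_rho, chi_4> = (1/20)[1*(12)*conj(1) + 1*(-6)*conj(-1) + 2*(3/2 - sqrt(5)/2)*conj(-1) + 2*(9/2 - sqrt(5)/2)*conj(1) + 2*(sqrt(5)/2 + 3/2)*conj(-1) + 2*(sqrt(5)/2 + 9/2)*conj(1) + 5*(6)*conj(-1) + 5*(0)*conj(1)]
      = (1/20)[(12) + (6) + (-3 + sqrt(5)) + (9 - sqrt(5)) + (-3 - sqrt(5)) + (sqrt(5) + 9) + (-30) + (0)] = 0/20 = 0
  <chi_rho, chi_5> = (1/20)[1*(12)*conj(2) + 1*(-6)*conj(-2) + 2*(3/2 - sqrt(5)/2)*conj(1/2 + sqrt(5)/2) + 2*(9/2 - sqrt(5)/2)*conj(-1/2 + sqrt(5)/2) + 2*(sqrt(5)/2 + 3/2)*conj(1/2 - sqrt(5)/2) + 2*(sqrt(5)/2 + 9/2)*conj(-sqrt(5)/2 - 1/2) + 5*(6)*conj(0) + 5*(0)*conj(0)]
      = (1/20)[(24) + (12) + (-1 + sqrt(5)) + (-7 + 5*sqrt(5)) + (-sqrt(5) - 1) + (-5*sqrt(5) - 7) + (0) + (0)] = 20/20 = 1
  <chi_rho, chi_6> = (1/20)[1*(12)*conj(2) + 1*(-6)*conj(2) + 2*(3/2 - sqrt(5)/2)*conj(-1/2 + sqrt(5)/2) + 2*(9/2 - sqrt(5)/2)*conj(-sqrt(5)/2 - 1/2) + 2*(sqrt(5)/2 + 3/2)*conj(-sqrt(5)/2 - 1/2) + 2*(sqrt(5)/2 + 9/2)*conj(-1/2 + sqrt(5)/2) + 5*(6)*conj(0) + 5*(0)*conj(0)]
      = (1/20)[(24) + (-12) + (-4 + 2*sqrt(5)) + (-4*sqrt(5) - 2) + (-2*sqrt(5) - 4) + (-2 + 4*sqrt(5)) + (0) + (0)] = 0/20 = 0
  <chi_rho, chi_7> = (1/20)[1*(12)*conj(2) + 1*(-6)*conj(-2) + 2*(3/2 - sqrt(5)/2)*conj(1/2 - sqrt(5)/2) + 2*(9/2 - sqrt(5)/2)*conj(-sqrt(5)/2 - 1/2) + 2*(sqrt(5)/2 + 3/2)*conj(1/2 + sqrt(5)/2) + 2*(sqrt(5)/2 + 9/2)*conj(-1/2 + sqrt(5)/2) + 5*(6)*conj(0) + 5*(0)*conj(0)]
      = (1/20)[(24) + (12) + (4 - 2*sqrt(5)) + (-4*sqrt(5) - 2) + (4 + 2*sqrt(5)) + (-2 + 4*sqrt(5)) + (0) + (0)] = 40/20 = 2
  <chi_rho, chi_8> = (1/20)[1*(12)*conj(2) + 1*(-6)*conj(2) + 2*(3/2 - sqrt(5)/2)*conj(-sqrt(5)/2 - 1/2) + 2*(9/2 - sqrt(5)/2)*conj(-1/2 + sqrt(5)/2) + 2*(sqrt(5)/2 + 3/2)*conj(-1/2 + sqrt(5)/2) + 2*(sqrt(5)/2 + 9/2)*conj(-sqrt(5)/2 - 1/2) + 5*(6)*conj(0) + 5*(0)*conj(0)]
      = (1/20)[(24) + (-12) + (1 - sqrt(5)) + (-7 + 5*sqrt(5)) + (1 + sqrt(5)) + (-5*sqrt(5) - 7) + (0) + (0)] = 0/20 = 0
Dimension check: dim(rho) = sum (mult * dim) = 3*1 + 0*1 + 3*1 + 0*1 + 1*2 + 0*2 + 2*2 + 0*2 = 12 = chi_rho(e) = 12.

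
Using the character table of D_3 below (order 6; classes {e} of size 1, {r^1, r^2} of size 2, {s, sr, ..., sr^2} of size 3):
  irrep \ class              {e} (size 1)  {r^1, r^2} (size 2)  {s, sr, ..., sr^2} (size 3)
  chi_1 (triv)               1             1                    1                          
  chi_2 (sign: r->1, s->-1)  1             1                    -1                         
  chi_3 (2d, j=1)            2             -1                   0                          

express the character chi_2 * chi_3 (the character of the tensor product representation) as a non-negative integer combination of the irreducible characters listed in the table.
chi_2 tensor chi_3 = chi_3 (all other irreducibles have multiplicity 0).

Argument: The character of a tensor product is the pointwise product (chi_2 * chi_3)(C) = chi_2(C) * chi_3(C):
  {e}: (1)*(2), {r^1, r^2}: (1)*(-1), {s, sr, ..., sr^2}: (-1)*(0)
so (chi_2 * chi_3) takes values
  {e} -> 2, {r^1, r^2} -> -1, {s, sr, ..., sr^2} -> 0.
Now take the inner product of this character with each irreducible chi from the table, <chi_2*chi_3, chi> = (1/6) sum_C |C| (chi_2*chi_3)(C) conj(chi(C)):
  <chi_2*chi_3, chi_1> = (1/6)[1*(2)*conj(1) + 2*(-1)*conj(1) + 3*(0)*conj(1)]
      = (1/6)[(2) + (-2) + (0)] = 0/6 = 0
  <chi_2*chi_3, chi_2> = (1/6)[1*(2)*conj(1) + 2*(-1)*conj(1) + 3*(0)*conj(-1)]
      = (1/6)[(2) + (-2) + (0)] = 0/6 = 0
  <chi_2*chi_3, chi_3> = (1/6)[1*(2)*conj(2) + 2*(-1)*conj(-1) + 3*(0)*conj(0)]
      = (1/6)[(4) + (2) + (0)] = 6/6 = 1
Hence the multiplicities are chi_3: 1. Dimension check: dim(chi_2)*dim(chi_3) = 1*2 = 2 and sum (mult * dim) = 1*2 = 2.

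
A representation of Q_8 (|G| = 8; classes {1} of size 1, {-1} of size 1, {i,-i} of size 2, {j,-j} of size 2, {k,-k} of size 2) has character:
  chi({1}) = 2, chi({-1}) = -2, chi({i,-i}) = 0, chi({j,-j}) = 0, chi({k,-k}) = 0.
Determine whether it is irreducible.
Irreducible: <chi, chi> = 1.

Derivation: <chi, chi> = (1/|G|) sum_C |C| * |chi(C)|^2 = (1/8)[1*|2|^2 + 1*|-2|^2 + 2*|0|^2 + 2*|0|^2 + 2*|0|^2]
  = (1/8)[(4) + (4) + (0) + (0) + (0)] = 8/8 = 1.
A character is irreducible iff <chi, chi> = 1, so this representation is irreducible.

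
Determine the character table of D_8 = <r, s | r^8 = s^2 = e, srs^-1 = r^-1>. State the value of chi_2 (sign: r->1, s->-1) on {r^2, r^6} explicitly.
Conjugacy classes: {e} of size 1, {r^4} of size 1, {r^1, r^7} of size 2, {r^2, r^6} of size 2, {r^3, r^5} of size 2, {s, sr^2, ...} of size 4, {sr, sr^3, ...} of size 4.
Character table:
  irrep \ class              {e} (size 1)  {r^4} (size 1)  {r^1, r^7} (size 2)  {r^2, r^6} (size 2)  {r^3, r^5} (size 2)  {s, sr^2, ...} (size 4)  {sr, sr^3, ...} (size 4)
  chi_1 (triv)               1             1               1                    1                    1                    1                        1                       
  chi_2 (sign: r->1, s->-1)  1             1               1                    1                    1                    -1                       -1                      
  chi_3 (r->-1, s->1)        1             1               -1                   1                    -1                   1                        -1                      
  chi_4 (r->-1, s->-1)       1             1               -1                   1                    -1                   -1                       1                       
  chi_5 (2d, j=1)            2             -2              sqrt(2)              0                    -sqrt(2)             0                        0                       
  chi_6 (2d, j=2)            2             2               0                    -2                   0                    0                        0                       
  chi_7 (2d, j=3)            2             -2              -sqrt(2)             0                    sqrt(2)              0                        0                       

Spot check: chi_2 (sign: r->1, s->-1) on {r^2, r^6} = 1.

Argument: D_8 has order 2*8 = 16 with 7 conjugacy classes, hence 7 irreducibles. Sum of squared dims 1 + 1 + 1 + 1 + 4 + 4 + 4 = 16 = |G|. Linear characters come from the abelianisation; the 2-dimensional irreps have character r^k -> 2*cos(2*pi*j*k/8), reflections -> 0.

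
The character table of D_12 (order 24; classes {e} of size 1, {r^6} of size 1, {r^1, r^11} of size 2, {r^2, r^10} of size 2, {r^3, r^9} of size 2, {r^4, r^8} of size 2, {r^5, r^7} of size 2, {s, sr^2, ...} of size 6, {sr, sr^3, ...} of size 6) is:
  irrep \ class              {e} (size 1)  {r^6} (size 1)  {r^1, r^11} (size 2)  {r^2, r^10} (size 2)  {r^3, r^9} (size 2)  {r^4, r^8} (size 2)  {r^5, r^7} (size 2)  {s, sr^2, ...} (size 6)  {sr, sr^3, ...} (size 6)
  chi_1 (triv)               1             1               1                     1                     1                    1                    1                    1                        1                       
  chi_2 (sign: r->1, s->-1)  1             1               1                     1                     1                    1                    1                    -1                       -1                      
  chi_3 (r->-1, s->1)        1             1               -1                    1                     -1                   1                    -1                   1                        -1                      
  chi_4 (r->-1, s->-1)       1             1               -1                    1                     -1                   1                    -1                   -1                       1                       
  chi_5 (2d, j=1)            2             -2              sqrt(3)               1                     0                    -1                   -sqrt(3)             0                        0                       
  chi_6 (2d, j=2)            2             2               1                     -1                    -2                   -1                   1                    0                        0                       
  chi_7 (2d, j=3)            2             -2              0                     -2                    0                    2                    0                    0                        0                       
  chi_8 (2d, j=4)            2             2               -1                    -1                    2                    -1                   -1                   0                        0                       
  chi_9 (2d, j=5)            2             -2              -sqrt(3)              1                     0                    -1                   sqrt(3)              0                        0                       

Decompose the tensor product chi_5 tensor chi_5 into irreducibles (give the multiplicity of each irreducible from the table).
chi_5 tensor chi_5 = chi_1 + chi_2 + chi_6 (all other irreducibles have multiplicity 0).

Proof sketch: The character of a tensor product is the pointwise product (chi_5 * chi_5)(C) = chi_5(C) * chi_5(C):
  {e}: (2)*(2), {r^6}: (-2)*(-2), {r^1, r^11}: (sqrt(3))*(sqrt(3)), {r^2, r^10}: (1)*(1), {r^3, r^9}: (0)*(0), {r^4, r^8}: (-1)*(-1), {r^5, r^7}: (-sqrt(3))*(-sqrt(3)), {s, sr^2, ...}: (0)*(0), {sr, sr^3, ...}: (0)*(0)
so (chi_5 * chi_5) takes values
  {e} -> 4, {r^6} -> 4, {r^1, r^11} -> 3, {r^2, r^10} -> 1, {r^3, r^9} -> 0, {r^4, r^8} -> 1, {r^5, r^7} -> 3, {s, sr^2, ...} -> 0, {sr, sr^3, ...} -> 0.
Now take the inner product of this character with each irreducible chi from the table, <chi_5*chi_5, chi> = (1/24) sum_C |C| (chi_5*chi_5)(C) conj(chi(C)):
  <chi_5*chi_5, chi_1> = (1/24)[1*(4)*conj(1) + 1*(4)*conj(1) + 2*(3)*conj(1) + 2*(1)*conj(1) + 2*(0)*conj(1) + 2*(1)*conj(1) + 2*(3)*conj(1) + 6*(0)*conj(1) + 6*(0)*conj(1)]
      = (1/24)[(4) + (4) + (6) + (2) + (0) + (2) + (6) + (0) + (0)] = 24/24 = 1
  <chi_5*chi_5, chi_2> = (1/24)[1*(4)*conj(1) + 1*(4)*conj(1) + 2*(3)*conj(1) + 2*(1)*conj(1) + 2*(0)*conj(1) + 2*(1)*conj(1) + 2*(3)*conj(1) + 6*(0)*conj(-1) + 6*(0)*conj(-1)]
      = (1/24)[(4) + (4) + (6) + (2) + (0) + (2) + (6) + (0) + (0)] = 24/24 = 1
  <chi_5*chi_5, chi_3> = (1/24)[1*(4)*conj(1) + 1*(4)*conj(1) + 2*(3)*conj(-1) + 2*(1)*conj(1) + 2*(0)*conj(-1) + 2*(1)*conj(1) + 2*(3)*conj(-1) + 6*(0)*conj(1) + 6*(0)*conj(-1)]
      = (1/24)[(4) + (4) + (-6) + (2) + (0) + (2) + (-6) + (0) + (0)] = 0/24 = 0
  <chi_5*chi_5, chi_4> = (1/24)[1*(4)*conj(1) + 1*(4)*conj(1) + 2*(3)*conj(-1) + 2*(1)*conj(1) + 2*(0)*conj(-1) + 2*(1)*conj(1) + 2*(3)*conj(-1) + 6*(0)*conj(-1) + 6*(0)*conj(1)]
      = (1/24)[(4) + (4) + (-6) + (2) + (0) + (2) + (-6) + (0) + (0)] = 0/24 = 0
  <chi_5*chi_5, chi_5> = (1/24)[1*(4)*conj(2) + 1*(4)*conj(-2) + 2*(3)*conj(sqrt(3)) + 2*(1)*conj(1) + 2*(0)*conj(0) + 2*(1)*conj(-1) + 2*(3)*conj(-sqrt(3)) + 6*(0)*conj(0) + 6*(0)*conj(0)]
      = (1/24)[(8) + (-8) + (6*sqrt(3)) + (2) + (0) + (-2) + (-6*sqrt(3)) + (0) + (0)] = 0/24 = 0
  <chi_5*chi_5, chi_6> = (1/24)[1*(4)*conj(2) + 1*(4)*conj(2) + 2*(3)*conj(1) + 2*(1)*conj(-1) + 2*(0)*conj(-2) + 2*(1)*conj(-1) + 2*(3)*conj(1) + 6*(0)*conj(0) + 6*(0)*conj(0)]
      = (1/24)[(8) + (8) + (6) + (-2) + (0) + (-2) + (6) + (0) + (0)] = 24/24 = 1
  <chi_5*chi_5, chi_7> = (1/24)[1*(4)*conj(2) + 1*(4)*conj(-2) + 2*(3)*conj(0) + 2*(1)*conj(-2) + 2*(0)*conj(0) + 2*(1)*conj(2) + 2*(3)*conj(0) + 6*(0)*conj(0) + 6*(0)*conj(0)]
      = (1/24)[(8) + (-8) + (0) + (-4) + (0) + (4) + (0) + (0) + (0)] = 0/24 = 0
  <chi_5*chi_5, chi_8> = (1/24)[1*(4)*conj(2) + 1*(4)*conj(2) + 2*(3)*conj(-1) + 2*(1)*conj(-1) + 2*(0)*conj(2) + 2*(1)*conj(-1) + 2*(3)*conj(-1) + 6*(0)*conj(0) + 6*(0)*conj(0)]
      = (1/24)[(8) + (8) + (-6) + (-2) + (0) + (-2) + (-6) + (0) + (0)] = 0/24 = 0
  <chi_5*chi_5, chi_9> = (1/24)[1*(4)*conj(2) + 1*(4)*conj(-2) + 2*(3)*conj(-sqrt(3)) + 2*(1)*conj(1) + 2*(0)*conj(0) + 2*(1)*conj(-1) + 2*(3)*conj(sqrt(3)) + 6*(0)*conj(0) + 6*(0)*conj(0)]
      = (1/24)[(8) + (-8) + (-6*sqrt(3)) + (2) + (0) + (-2) + (6*sqrt(3)) + (0) + (0)] = 0/24 = 0
Hence the multiplicities are chi_1: 1, chi_2: 1, chi_6: 1. Dimension check: dim(chi_5)*dim(chi_5) = 2*2 = 4 and sum (mult * dim) = 1*1 + 1*1 + 1*2 = 4.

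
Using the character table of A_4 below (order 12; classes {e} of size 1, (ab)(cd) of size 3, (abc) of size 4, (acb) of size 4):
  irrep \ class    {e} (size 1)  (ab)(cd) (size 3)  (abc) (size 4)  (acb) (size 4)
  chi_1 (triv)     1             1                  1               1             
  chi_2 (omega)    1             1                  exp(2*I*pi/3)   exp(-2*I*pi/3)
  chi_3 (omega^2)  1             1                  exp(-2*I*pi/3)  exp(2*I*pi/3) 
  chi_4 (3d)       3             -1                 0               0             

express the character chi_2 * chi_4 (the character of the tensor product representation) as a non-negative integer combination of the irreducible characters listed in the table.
chi_2 tensor chi_4 = chi_4 (all other irreducibles have multiplicity 0).

Details: The character of a tensor product is the pointwise product (chi_2 * chi_4)(C) = chi_2(C) * chi_4(C):
  {e}: (1)*(3), (ab)(cd): (1)*(-1), (abc): (exp(2*I*pi/3))*(0), (acb): (exp(-2*I*pi/3))*(0)
so (chi_2 * chi_4) takes values
  {e} -> 3, (ab)(cd) -> -1, (abc) -> 0, (acb) -> 0.
Now take the inner product of this character with each irreducible chi from the table, <chi_2*chi_4, chi> = (1/12) sum_C |C| (chi_2*chi_4)(C) conj(chi(C)):
  <chi_2*chi_4, chi_1> = (1/12)[1*(3)*conj(1) + 3*(-1)*conj(1) + 4*(0)*conj(1) + 4*(0)*conj(1)]
      = (1/12)[(3) + (-3) + (0) + (0)] = 0/12 = 0
  <chi_2*chi_4, chi_2> = (1/12)[1*(3)*conj(1) + 3*(-1)*conj(1) + 4*(0)*conj(exp(2*I*pi/3)) + 4*(0)*conj(exp(-2*I*pi/3))]
      = (1/12)[(3) + (-3) + (0) + (0)] = 0/12 = 0
  <chi_2*chi_4, chi_3> = (1/12)[1*(3)*conj(1) + 3*(-1)*conj(1) + 4*(0)*conj(exp(-2*I*pi/3)) + 4*(0)*conj(exp(2*I*pi/3))]
      = (1/12)[(3) + (-3) + (0) + (0)] = 0/12 = 0
  <chi_2*chi_4, chi_4> = (1/12)[1*(3)*conj(3) + 3*(-1)*conj(-1) + 4*(0)*conj(0) + 4*(0)*conj(0)]
      = (1/12)[(9) + (3) + (0) + (0)] = 12/12 = 1
(Exp terms are combined using exp(i*s)*conj(exp(i*t)) = exp(i*(s-t)), and sums of them are collapsed using the identity that for every m > 1 the m distinct m-th roots of unity sum to 0, e.g. 1 + exp(2*I*pi/3) + exp(-2*I*pi/3) = 0.)
Hence the multiplicities are chi_4: 1. Dimension check: dim(chi_2)*dim(chi_4) = 1*3 = 3 and sum (mult * dim) = 1*3 = 3.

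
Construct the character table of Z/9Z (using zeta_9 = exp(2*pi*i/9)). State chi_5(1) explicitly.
Character table of Z/9Z (irreps indexed chi_0,...,chi_8 with chi_k(m) = zeta_9^(k*m), zeta_9 = exp(2*pi*i/9)):
  irrep \ class  {0} (size 1)  {1} (size 1)    {2} (size 1)    {3} (size 1)    {4} (size 1)    {5} (size 1)    {6} (size 1)    {7} (size 1)    {8} (size 1)  
  chi_0          1             1               1               1               1               1               1               1               1             
  chi_1          1             exp(2*I*pi/9)   exp(4*I*pi/9)   exp(2*I*pi/3)   exp(8*I*pi/9)   exp(-8*I*pi/9)  exp(-2*I*pi/3)  exp(-4*I*pi/9)  exp(-2*I*pi/9)
  chi_2          1             exp(4*I*pi/9)   exp(8*I*pi/9)   exp(-2*I*pi/3)  exp(-2*I*pi/9)  exp(2*I*pi/9)   exp(2*I*pi/3)   exp(-8*I*pi/9)  exp(-4*I*pi/9)
  chi_3          1             exp(2*I*pi/3)   exp(-2*I*pi/3)  1               exp(2*I*pi/3)   exp(-2*I*pi/3)  1               exp(2*I*pi/3)   exp(-2*I*pi/3)
  chi_4          1             exp(8*I*pi/9)   exp(-2*I*pi/9)  exp(2*I*pi/3)   exp(-4*I*pi/9)  exp(4*I*pi/9)   exp(-2*I*pi/3)  exp(2*I*pi/9)   exp(-8*I*pi/9)
  chi_5          1             exp(-8*I*pi/9)  exp(2*I*pi/9)   exp(-2*I*pi/3)  exp(4*I*pi/9)   exp(-4*I*pi/9)  exp(2*I*pi/3)   exp(-2*I*pi/9)  exp(8*I*pi/9) 
  chi_6          1             exp(-2*I*pi/3)  exp(2*I*pi/3)   1               exp(-2*I*pi/3)  exp(2*I*pi/3)   1               exp(-2*I*pi/3)  exp(2*I*pi/3) 
  chi_7          1             exp(-4*I*pi/9)  exp(-8*I*pi/9)  exp(2*I*pi/3)   exp(2*I*pi/9)   exp(-2*I*pi/9)  exp(-2*I*pi/3)  exp(8*I*pi/9)   exp(4*I*pi/9) 
  chi_8          1             exp(-2*I*pi/9)  exp(-4*I*pi/9)  exp(-2*I*pi/3)  exp(-8*I*pi/9)  exp(8*I*pi/9)   exp(2*I*pi/3)   exp(4*I*pi/9)   exp(2*I*pi/9) 

Spot check: chi_5(1) = zeta_9^(5*1) = zeta_9^5 = exp(-8*I*pi/9).

Z/9Z is abelian, so all 9 irreducible complex representations are 1-dimensional. They are given by chi_k(m) = zeta_9^(k*m) for k = 0,...,8. Row orthogonality: sum_m chi_k(m) conj(chi_l(m)) = 9 * [k = l].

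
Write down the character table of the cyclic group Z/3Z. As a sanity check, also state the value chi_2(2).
Character table of Z/3Z (irreps indexed chi_0,...,chi_2 with chi_k(m) = zeta_3^(k*m), zeta_3 = exp(2*pi*i/3)):
  irrep \ class  {0} (size 1)  {1} (size 1)    {2} (size 1)  
  chi_0          1             1               1             
  chi_1          1             exp(2*I*pi/3)   exp(-2*I*pi/3)
  chi_2          1             exp(-2*I*pi/3)  exp(2*I*pi/3) 

Spot check: chi_2(2) = zeta_3^(2*2) = zeta_3^4 = exp(2*I*pi/3).

Solution. Z/3Z is abelian, so all 3 irreducible complex representations are 1-dimensional. They are given by chi_k(m) = zeta_3^(k*m) for k = 0,...,2. Row orthogonality: sum_m chi_k(m) conj(chi_l(m)) = 3 * [k = l].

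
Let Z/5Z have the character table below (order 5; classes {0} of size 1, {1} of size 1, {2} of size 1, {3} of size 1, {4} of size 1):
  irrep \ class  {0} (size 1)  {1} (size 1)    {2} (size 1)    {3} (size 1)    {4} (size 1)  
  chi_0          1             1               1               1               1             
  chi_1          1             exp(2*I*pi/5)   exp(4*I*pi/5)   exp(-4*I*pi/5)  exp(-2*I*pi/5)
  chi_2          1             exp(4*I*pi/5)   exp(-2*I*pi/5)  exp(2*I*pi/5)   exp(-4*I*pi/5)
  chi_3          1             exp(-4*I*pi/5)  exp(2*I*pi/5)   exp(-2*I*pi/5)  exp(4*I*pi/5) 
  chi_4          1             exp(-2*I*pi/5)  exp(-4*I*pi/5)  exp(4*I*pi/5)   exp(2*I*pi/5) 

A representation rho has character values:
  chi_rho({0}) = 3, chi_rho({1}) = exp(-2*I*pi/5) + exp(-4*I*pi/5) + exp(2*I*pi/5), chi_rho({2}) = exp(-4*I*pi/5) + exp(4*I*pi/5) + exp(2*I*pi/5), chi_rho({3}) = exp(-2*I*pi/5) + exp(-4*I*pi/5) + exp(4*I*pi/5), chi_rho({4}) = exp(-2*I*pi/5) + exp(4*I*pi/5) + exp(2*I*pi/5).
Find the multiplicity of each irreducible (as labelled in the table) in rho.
Multiplicities: chi_0: 0, chi_1: 1, chi_2: 0, chi_3: 1, chi_4: 1.

Argument: Use <chi_rho, chi> = (1/|G|) sum_C |C| * chi_rho(C) * conj(chi(C)) with |G| = 5 for each irreducible chi in the table:
  <chi_rho, chi_0> = (1/5)[1*(3)*conj(1) + 1*(exp(-2*I*pi/5) + exp(-4*I*pi/5) + exp(2*I*pi/5))*conj(1) + 1*(exp(-4*I*pi/5) + exp(4*I*pi/5) + exp(2*I*pi/5))*conj(1) + 1*(exp(-2*I*pi/5) + exp(-4*I*pi/5) + exp(4*I*pi/5))*conj(1) + 1*(exp(-2*I*pi/5) + exp(4*I*pi/5) + exp(2*I*pi/5))*conj(1)]
      = (1/5)[(3) + (exp(-2*I*pi/5) + exp(-4*I*pi/5) + exp(2*I*pi/5)) + (exp(-4*I*pi/5) + exp(4*I*pi/5) + exp(2*I*pi/5)) + (exp(-2*I*pi/5) + exp(-4*I*pi/5) + exp(4*I*pi/5)) + (exp(-2*I*pi/5) + exp(4*I*pi/5) + exp(2*I*pi/5))] = 0/5 = 0
  <chi_rho, chi_1> = (1/5)[1*(3)*conj(1) + 1*(exp(-2*I*pi/5) + exp(-4*I*pi/5) + exp(2*I*pi/5))*conj(exp(2*I*pi/5)) + 1*(exp(-4*I*pi/5) + exp(4*I*pi/5) + exp(2*I*pi/5))*conj(exp(4*I*pi/5)) + 1*(exp(-2*I*pi/5) + exp(-4*I*pi/5) + exp(4*I*pi/5))*conj(exp(-4*I*pi/5)) + 1*(exp(-2*I*pi/5) + exp(4*I*pi/5) + exp(2*I*pi/5))*conj(exp(-2*I*pi/5))]
      = (1/5)[(3) + (1 + exp(-4*I*pi/5) + exp(4*I*pi/5)) + (1 + exp(-2*I*pi/5) + exp(2*I*pi/5)) + (1 + exp(-2*I*pi/5) + exp(2*I*pi/5)) + (1 + exp(-4*I*pi/5) + exp(4*I*pi/5))] = 5/5 = 1
  <chi_rho, chi_2> = (1/5)[1*(3)*conj(1) + 1*(exp(-2*I*pi/5) + exp(-4*I*pi/5) + exp(2*I*pi/5))*conj(exp(4*I*pi/5)) + 1*(exp(-4*I*pi/5) + exp(4*I*pi/5) + exp(2*I*pi/5))*conj(exp(-2*I*pi/5)) + 1*(exp(-2*I*pi/5) + exp(-4*I*pi/5) + exp(4*I*pi/5))*conj(exp(2*I*pi/5)) + 1*(exp(-2*I*pi/5) + exp(4*I*pi/5) + exp(2*I*pi/5))*conj(exp(-4*I*pi/5))]
      = (1/5)[(3) + (exp(-2*I*pi/5) + exp(4*I*pi/5) + exp(2*I*pi/5)) + (exp(-2*I*pi/5) + exp(-4*I*pi/5) + exp(4*I*pi/5)) + (exp(-4*I*pi/5) + exp(4*I*pi/5) + exp(2*I*pi/5)) + (exp(-2*I*pi/5) + exp(-4*I*pi/5) + exp(2*I*pi/5))] = 0/5 = 0
  <chi_rho, chi_3> = (1/5)[1*(3)*conj(1) + 1*(exp(-2*I*pi/5) + exp(-4*I*pi/5) + exp(2*I*pi/5))*conj(exp(-4*I*pi/5)) + 1*(exp(-4*I*pi/5) + exp(4*I*pi/5) + exp(2*I*pi/5))*conj(exp(2*I*pi/5)) + 1*(exp(-2*I*pi/5) + exp(-4*I*pi/5) + exp(4*I*pi/5))*conj(exp(-2*I*pi/5)) + 1*(exp(-2*I*pi/5) + exp(4*I*pi/5) + exp(2*I*pi/5))*conj(exp(4*I*pi/5))]
      = (1/5)[(3) + (1 + exp(-4*I*pi/5) + exp(2*I*pi/5)) + (1 + exp(4*I*pi/5) + exp(2*I*pi/5)) + (1 + exp(-2*I*pi/5) + exp(-4*I*pi/5)) + (1 + exp(-2*I*pi/5) + exp(4*I*pi/5))] = 5/5 = 1
  <chi_rho, chi_4> = (1/5)[1*(3)*conj(1) + 1*(exp(-2*I*pi/5) + exp(-4*I*pi/5) + exp(2*I*pi/5))*conj(exp(-2*I*pi/5)) + 1*(exp(-4*I*pi/5) + exp(4*I*pi/5) + exp(2*I*pi/5))*conj(exp(-4*I*pi/5)) + 1*(exp(-2*I*pi/5) + exp(-4*I*pi/5) + exp(4*I*pi/5))*conj(exp(4*I*pi/5)) + 1*(exp(-2*I*pi/5) + exp(4*I*pi/5) + exp(2*I*pi/5))*conj(exp(2*I*pi/5))]
      = (1/5)[(3) + (1 + exp(-2*I*pi/5) + exp(4*I*pi/5)) + (1 + exp(-2*I*pi/5) + exp(-4*I*pi/5)) + (1 + exp(4*I*pi/5) + exp(2*I*pi/5)) + (1 + exp(-4*I*pi/5) + exp(2*I*pi/5))] = 5/5 = 1
(Exp terms are combined using exp(i*s)*conj(exp(i*t)) = exp(i*(s-t)), and sums of them are collapsed using the identity that for every m > 1 the m distinct m-th roots of unity sum to 0, e.g. 1 + exp(2*I*pi/3) + exp(-2*I*pi/3) = 0.)
Dimension check: dim(rho) = sum (mult * dim) = 0*1 + 1*1 + 0*1 + 1*1 + 1*1 = 3 = chi_rho(e) = 3.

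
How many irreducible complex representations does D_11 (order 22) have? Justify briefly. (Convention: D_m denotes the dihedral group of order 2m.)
7

Details: The number of irreducible complex representations of a finite group equals its number of conjugacy classes. D_11 has 7 conjugacy classes ((n+3)/2 for n odd), so D_11 (order 22) has exactly 7 irreducible complex representations.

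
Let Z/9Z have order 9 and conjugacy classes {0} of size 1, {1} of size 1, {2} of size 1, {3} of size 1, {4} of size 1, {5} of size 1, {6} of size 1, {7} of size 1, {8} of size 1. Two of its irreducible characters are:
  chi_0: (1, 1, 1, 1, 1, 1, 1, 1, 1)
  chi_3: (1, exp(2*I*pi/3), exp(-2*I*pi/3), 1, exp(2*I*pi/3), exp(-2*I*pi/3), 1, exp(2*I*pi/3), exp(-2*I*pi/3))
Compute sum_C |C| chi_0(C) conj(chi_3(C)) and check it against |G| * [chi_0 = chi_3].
Sum = 0; so <chi_0, chi_3> = 0 (distinct irreducibles are orthogonal).

Proof sketch: Compute term by term over conjugacy classes (|C| * chi_0(C) * conj(chi_3(C))):
  1*(1)*conj(1) + 1*(1)*conj(exp(2*I*pi/3)) + 1*(1)*conj(exp(-2*I*pi/3)) + 1*(1)*conj(1) + 1*(1)*conj(exp(2*I*pi/3)) + 1*(1)*conj(exp(-2*I*pi/3)) + 1*(1)*conj(1) + 1*(1)*conj(exp(2*I*pi/3)) + 1*(1)*conj(exp(-2*I*pi/3))
  = (1) + (exp(-2*I*pi/3)) + (exp(2*I*pi/3)) + (1) + (exp(-2*I*pi/3)) + (exp(2*I*pi/3)) + (1) + (exp(-2*I*pi/3)) + (exp(2*I*pi/3))
  = 0.
(Exp terms are combined using exp(i*s)*conj(exp(i*t)) = exp(i*(s-t)), and sums of them are collapsed using the identity that for every m > 1 the m distinct m-th roots of unity sum to 0, e.g. 1 + exp(2*I*pi/3) + exp(-2*I*pi/3) = 0.)
Dividing by |G| = 9 gives 0/9 = 0, matching the row-orthogonality relation <chi_0, chi_3> = [chi_0 = chi_3].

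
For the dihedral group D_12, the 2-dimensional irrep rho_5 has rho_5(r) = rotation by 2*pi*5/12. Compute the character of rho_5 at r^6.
chi_{rho_5}(r^6) = 2*cos(2*pi*5*6/12) = -2

Details: rho_5(r^6) is rotation by angle 2*pi*5*6/12, whose trace is 2*cos(2*pi*5*6/12) = -2.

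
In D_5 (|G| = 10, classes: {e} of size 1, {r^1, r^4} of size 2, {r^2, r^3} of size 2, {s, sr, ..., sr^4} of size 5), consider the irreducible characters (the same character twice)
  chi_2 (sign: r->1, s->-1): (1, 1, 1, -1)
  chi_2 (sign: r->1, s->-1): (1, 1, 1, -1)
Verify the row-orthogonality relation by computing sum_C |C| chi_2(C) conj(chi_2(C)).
Sum = 10 = |G| = 10; so <chi_2, chi_2> = 1 (norm-1 confirms irreducibility).

Why: Compute term by term over conjugacy classes (|C| * chi_2(C) * conj(chi_2(C))):
  1*(1)*conj(1) + 2*(1)*conj(1) + 2*(1)*conj(1) + 5*(-1)*conj(-1)
  = (1) + (2) + (2) + (5)
  = 10.
Dividing by |G| = 10 gives 10/10 = 1, matching the row-orthogonality relation <chi_2, chi_2> = [chi_2 = chi_2].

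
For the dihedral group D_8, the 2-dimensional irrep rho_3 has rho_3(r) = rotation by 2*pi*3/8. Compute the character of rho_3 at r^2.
chi_{rho_3}(r^2) = 2*cos(2*pi*3*2/8) = 0

Working: rho_3(r^2) is rotation by angle 2*pi*3*2/8, whose trace is 2*cos(2*pi*3*2/8) = 0.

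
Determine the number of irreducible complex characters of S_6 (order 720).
11

Working: The number of irreducible complex representations of a finite group equals its number of conjugacy classes. Conjugacy classes in S_6 correspond to cycle types, i.e. partitions of 6; there are p(6) = 11 of them, so S_6 (order 720) has exactly 11 irreducible complex representations.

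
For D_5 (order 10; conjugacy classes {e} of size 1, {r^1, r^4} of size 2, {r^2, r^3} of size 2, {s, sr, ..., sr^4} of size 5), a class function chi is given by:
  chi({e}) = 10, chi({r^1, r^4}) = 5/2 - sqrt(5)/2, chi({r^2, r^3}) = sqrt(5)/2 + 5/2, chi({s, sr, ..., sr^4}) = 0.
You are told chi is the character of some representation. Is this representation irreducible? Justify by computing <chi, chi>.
Not irreducible (reducible): <chi, chi> = 13 > 1.

Explanation: <chi, chi> = (1/|G|) sum_C |C| * |chi(C)|^2 = (1/10)[1*|10|^2 + 2*|5/2 - sqrt(5)/2|^2 + 2*|sqrt(5)/2 + 5/2|^2 + 5*|0|^2]
  = (1/10)[(100) + (15 - 5*sqrt(5)) + (5*sqrt(5) + 15) + (0)] = 130/10 = 13.
A character is irreducible iff <chi, chi> = 1, so this representation is reducible.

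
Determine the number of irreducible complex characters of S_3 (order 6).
3

Details: The number of irreducible complex representations of a finite group equals its number of conjugacy classes. Conjugacy classes in S_3 correspond to cycle types, i.e. partitions of 3; there are p(3) = 3 of them, so S_3 (order 6) has exactly 3 irreducible complex representations.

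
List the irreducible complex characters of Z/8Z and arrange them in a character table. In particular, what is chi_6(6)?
Character table of Z/8Z (irreps indexed chi_0,...,chi_7 with chi_k(m) = zeta_8^(k*m), zeta_8 = exp(2*pi*i/8)):
  irrep \ class  {0} (size 1)  {1} (size 1)    {2} (size 1)  {3} (size 1)    {4} (size 1)  {5} (size 1)    {6} (size 1)  {7} (size 1)  
  chi_0          1             1               1             1               1             1               1             1             
  chi_1          1             exp(I*pi/4)     I             exp(3*I*pi/4)   -1            exp(-3*I*pi/4)  -I            exp(-I*pi/4)  
  chi_2          1             I               -1            -I              1             I               -1            -I            
  chi_3          1             exp(3*I*pi/4)   -I            exp(I*pi/4)     -1            exp(-I*pi/4)    I             exp(-3*I*pi/4)
  chi_4          1             -1              1             -1              1             -1              1             -1            
  chi_5          1             exp(-3*I*pi/4)  I             exp(-I*pi/4)    -1            exp(I*pi/4)     -I            exp(3*I*pi/4) 
  chi_6          1             -I              -1            I               1             -I              -1            I             
  chi_7          1             exp(-I*pi/4)    -I            exp(-3*I*pi/4)  -1            exp(3*I*pi/4)   I             exp(I*pi/4)   

Spot check: chi_6(6) = zeta_8^(6*6) = zeta_8^36 = -1.

Reasoning: Z/8Z is abelian, so all 8 irreducible complex representations are 1-dimensional. They are given by chi_k(m) = zeta_8^(k*m) for k = 0,...,7. Row orthogonality: sum_m chi_k(m) conj(chi_l(m)) = 8 * [k = l].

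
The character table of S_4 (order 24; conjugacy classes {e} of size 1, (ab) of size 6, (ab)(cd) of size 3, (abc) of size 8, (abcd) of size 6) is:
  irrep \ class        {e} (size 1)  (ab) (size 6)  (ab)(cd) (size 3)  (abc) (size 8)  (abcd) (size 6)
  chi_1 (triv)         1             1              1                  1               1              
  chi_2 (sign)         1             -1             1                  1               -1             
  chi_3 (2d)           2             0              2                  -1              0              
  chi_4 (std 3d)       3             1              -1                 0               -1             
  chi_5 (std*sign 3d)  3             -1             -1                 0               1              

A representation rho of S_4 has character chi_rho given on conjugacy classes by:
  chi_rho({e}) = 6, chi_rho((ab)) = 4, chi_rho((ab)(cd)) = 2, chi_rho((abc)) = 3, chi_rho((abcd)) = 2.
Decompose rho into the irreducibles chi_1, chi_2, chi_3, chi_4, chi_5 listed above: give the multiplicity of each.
Multiplicities: chi_1: 3, chi_2: 0, chi_3: 0, chi_4: 1, chi_5: 0.

Proof sketch: Use <chi_rho, chi> = (1/|G|) sum_C |C| * chi_rho(C) * conj(chi(C)) with |G| = 24 for each irreducible chi in the table:
  <chi_rho, chi_1> = (1/24)[1*(6)*conj(1) + 6*(4)*conj(1) + 3*(2)*conj(1) + 8*(3)*conj(1) + 6*(2)*conj(1)]
      = (1/24)[(6) + (24) + (6) + (24) + (12)] = 72/24 = 3
  <chi_rho, chi_2> = (1/24)[1*(6)*conj(1) + 6*(4)*conj(-1) + 3*(2)*conj(1) + 8*(3)*conj(1) + 6*(2)*conj(-1)]
      = (1/24)[(6) + (-24) + (6) + (24) + (-12)] = 0/24 = 0
  <chi_rho, chi_3> = (1/24)[1*(6)*conj(2) + 6*(4)*conj(0) + 3*(2)*conj(2) + 8*(3)*conj(-1) + 6*(2)*conj(0)]
      = (1/24)[(12) + (0) + (12) + (-24) + (0)] = 0/24 = 0
  <chi_rho, chi_4> = (1/24)[1*(6)*conj(3) + 6*(4)*conj(1) + 3*(2)*conj(-1) + 8*(3)*conj(0) + 6*(2)*conj(-1)]
      = (1/24)[(18) + (24) + (-6) + (0) + (-12)] = 24/24 = 1
  <chi_rho, chi_5> = (1/24)[1*(6)*conj(3) + 6*(4)*conj(-1) + 3*(2)*conj(-1) + 8*(3)*conj(0) + 6*(2)*conj(1)]
      = (1/24)[(18) + (-24) + (-6) + (0) + (12)] = 0/24 = 0
Dimension check: dim(rho) = sum (mult * dim) = 3*1 + 0*1 + 0*2 + 1*3 + 0*3 = 6 = chi_rho(e) = 6.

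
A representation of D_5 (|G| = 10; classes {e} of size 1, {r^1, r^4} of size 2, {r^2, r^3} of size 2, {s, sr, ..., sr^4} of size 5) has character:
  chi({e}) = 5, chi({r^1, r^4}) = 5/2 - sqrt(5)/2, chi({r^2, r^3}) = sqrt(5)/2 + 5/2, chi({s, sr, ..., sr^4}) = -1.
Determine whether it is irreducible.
Not irreducible (reducible): <chi, chi> = 6 > 1.

Derivation: <chi, chi> = (1/|G|) sum_C |C| * |chi(C)|^2 = (1/10)[1*|5|^2 + 2*|5/2 - sqrt(5)/2|^2 + 2*|sqrt(5)/2 + 5/2|^2 + 5*|-1|^2]
  = (1/10)[(25) + (15 - 5*sqrt(5)) + (5*sqrt(5) + 15) + (5)] = 60/10 = 6.
A character is irreducible iff <chi, chi> = 1, so this representation is reducible.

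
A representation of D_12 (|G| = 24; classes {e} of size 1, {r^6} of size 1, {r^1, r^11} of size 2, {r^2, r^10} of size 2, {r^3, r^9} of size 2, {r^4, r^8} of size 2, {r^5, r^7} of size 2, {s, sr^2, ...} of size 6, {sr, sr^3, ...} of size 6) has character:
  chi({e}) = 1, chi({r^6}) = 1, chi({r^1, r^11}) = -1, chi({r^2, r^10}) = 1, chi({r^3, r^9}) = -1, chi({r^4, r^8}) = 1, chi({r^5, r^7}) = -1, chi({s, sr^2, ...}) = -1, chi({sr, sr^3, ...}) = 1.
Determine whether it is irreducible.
Irreducible: <chi, chi> = 1.

Why: <chi, chi> = (1/|G|) sum_C |C| * |chi(C)|^2 = (1/24)[1*|1|^2 + 1*|1|^2 + 2*|-1|^2 + 2*|1|^2 + 2*|-1|^2 + 2*|1|^2 + 2*|-1|^2 + 6*|-1|^2 + 6*|1|^2]
  = (1/24)[(1) + (1) + (2) + (2) + (2) + (2) + (2) + (6) + (6)] = 24/24 = 1.
A character is irreducible iff <chi, chi> = 1, so this representation is irreducible.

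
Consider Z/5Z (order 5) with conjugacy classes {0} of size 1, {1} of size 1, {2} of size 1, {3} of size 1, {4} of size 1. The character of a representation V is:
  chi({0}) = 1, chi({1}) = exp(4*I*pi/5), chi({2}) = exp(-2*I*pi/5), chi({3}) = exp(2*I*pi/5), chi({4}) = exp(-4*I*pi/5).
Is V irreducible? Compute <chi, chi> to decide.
Irreducible: <chi, chi> = 1.

Solution. <chi, chi> = (1/|G|) sum_C |C| * |chi(C)|^2 = (1/5)[1*|1|^2 + 1*|exp(4*I*pi/5)|^2 + 1*|exp(-2*I*pi/5)|^2 + 1*|exp(2*I*pi/5)|^2 + 1*|exp(-4*I*pi/5)|^2]
  = (1/5)[(1) + (1) + (1) + (1) + (1)] = 5/5 = 1.
(Exp terms are combined using exp(i*s)*conj(exp(i*t)) = exp(i*(s-t)), and sums of them are collapsed using the identity that for every m > 1 the m distinct m-th roots of unity sum to 0, e.g. 1 + exp(2*I*pi/3) + exp(-2*I*pi/3) = 0.)
A character is irreducible iff <chi, chi> = 1, so this representation is irreducible.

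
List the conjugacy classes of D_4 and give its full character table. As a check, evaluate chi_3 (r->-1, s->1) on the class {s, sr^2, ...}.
Conjugacy classes: {e} of size 1, {r^2} of size 1, {r^1, r^3} of size 2, {s, sr^2, ...} of size 2, {sr, sr^3, ...} of size 2.
Character table:
  irrep \ class              {e} (size 1)  {r^2} (size 1)  {r^1, r^3} (size 2)  {s, sr^2, ...} (size 2)  {sr, sr^3, ...} (size 2)
  chi_1 (triv)               1             1               1                    1                        1                       
  chi_2 (sign: r->1, s->-1)  1             1               1                    -1                       -1                      
  chi_3 (r->-1, s->1)        1             1               -1                   1                        -1                      
  chi_4 (r->-1, s->-1)       1             1               -1                   -1                       1                       
  chi_5 (2d, j=1)            2             -2              0                    0                        0                       

Spot check: chi_3 (r->-1, s->1) on {s, sr^2, ...} = 1.

D_4 has order 2*4 = 8 with 5 conjugacy classes, hence 5 irreducibles. Sum of squared dims 1 + 1 + 1 + 1 + 4 = 8 = |G|. Linear characters come from the abelianisation; the 2-dimensional irreps have character r^k -> 2*cos(2*pi*j*k/4), reflections -> 0.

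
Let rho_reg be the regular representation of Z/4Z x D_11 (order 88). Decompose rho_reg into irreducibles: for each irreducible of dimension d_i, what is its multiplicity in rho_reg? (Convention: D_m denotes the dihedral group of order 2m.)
Each irreducible V_i of dimension d_i appears with multiplicity d_i, i.e. rho_reg = (direct sum over all irreducibles V_i) d_i V_i. The irreducible dimensions for Z/4Z x D_11 are 1, 1, 1, 1, 1, 1, 1, 1, 2, 2, 2, 2, 2, 2, 2, 2, 2, 2, 2, 2, 2, 2, 2, 2, 2, 2, 2, 2: 8 irreducibles of dimension 1, each with multiplicity 1; 20 irreducibles of dimension 2, each with multiplicity 2. Total dimension 8*1*1 + 20*2*2 = 88 = |G|.

General theorem: in the regular representation of a finite group G, each irreducible appears with multiplicity equal to its dimension. Check: dim(rho_reg) = sum d_i^2 = 1 + 1 + 1 + 1 + 1 + 1 + 1 + 1 + 4 + 4 + 4 + 4 + 4 + 4 + 4 + 4 + 4 + 4 + 4 + 4 + 4 + 4 + 4 + 4 + 4 + 4 + 4 + 4 = 88 = |G|.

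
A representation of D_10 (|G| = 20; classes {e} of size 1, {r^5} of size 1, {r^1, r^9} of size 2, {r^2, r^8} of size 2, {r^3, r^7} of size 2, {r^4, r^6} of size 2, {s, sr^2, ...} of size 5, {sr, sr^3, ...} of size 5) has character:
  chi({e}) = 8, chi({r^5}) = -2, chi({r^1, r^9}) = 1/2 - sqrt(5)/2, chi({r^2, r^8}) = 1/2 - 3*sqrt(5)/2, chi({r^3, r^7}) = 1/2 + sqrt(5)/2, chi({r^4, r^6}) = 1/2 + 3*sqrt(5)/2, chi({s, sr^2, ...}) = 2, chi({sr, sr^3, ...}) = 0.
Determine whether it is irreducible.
Not irreducible (reducible): <chi, chi> = 7 > 1.

Reasoning: <chi, chi> = (1/|G|) sum_C |C| * |chi(C)|^2 = (1/20)[1*|8|^2 + 1*|-2|^2 + 2*|1/2 - sqrt(5)/2|^2 + 2*|1/2 - 3*sqrt(5)/2|^2 + 2*|1/2 + sqrt(5)/2|^2 + 2*|1/2 + 3*sqrt(5)/2|^2 + 5*|2|^2 + 5*|0|^2]
  = (1/20)[(64) + (4) + (3 - sqrt(5)) + (23 - 3*sqrt(5)) + (sqrt(5) + 3) + (3*sqrt(5) + 23) + (20) + (0)] = 140/20 = 7.
A character is irreducible iff <chi, chi> = 1, so this representation is reducible.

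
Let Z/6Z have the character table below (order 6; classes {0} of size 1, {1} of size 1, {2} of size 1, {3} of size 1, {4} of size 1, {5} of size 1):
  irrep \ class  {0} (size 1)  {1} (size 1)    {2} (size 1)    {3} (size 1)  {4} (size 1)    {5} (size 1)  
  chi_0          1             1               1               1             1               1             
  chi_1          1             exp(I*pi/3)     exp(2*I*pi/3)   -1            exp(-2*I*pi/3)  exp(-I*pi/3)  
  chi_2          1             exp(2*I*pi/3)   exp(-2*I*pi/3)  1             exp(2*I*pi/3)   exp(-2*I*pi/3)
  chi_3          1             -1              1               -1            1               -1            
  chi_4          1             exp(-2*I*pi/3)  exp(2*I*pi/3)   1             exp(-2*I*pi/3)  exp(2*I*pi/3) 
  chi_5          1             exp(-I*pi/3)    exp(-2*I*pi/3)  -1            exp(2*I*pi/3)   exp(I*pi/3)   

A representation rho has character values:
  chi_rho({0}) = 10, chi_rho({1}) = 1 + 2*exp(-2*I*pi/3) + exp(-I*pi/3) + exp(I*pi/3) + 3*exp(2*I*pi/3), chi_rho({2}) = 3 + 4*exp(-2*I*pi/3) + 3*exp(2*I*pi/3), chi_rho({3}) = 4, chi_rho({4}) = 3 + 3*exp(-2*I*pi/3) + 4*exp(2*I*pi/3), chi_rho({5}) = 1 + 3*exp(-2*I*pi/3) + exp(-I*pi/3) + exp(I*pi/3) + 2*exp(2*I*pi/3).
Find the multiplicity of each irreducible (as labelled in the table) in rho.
Multiplicities: chi_0: 2, chi_1: 1, chi_2: 3, chi_3: 1, chi_4: 2, chi_5: 1.

Working: Use <chi_rho, chi> = (1/|G|) sum_C |C| * chi_rho(C) * conj(chi(C)) with |G| = 6 for each irreducible chi in the table:
  <chi_rho, chi_0> = (1/6)[1*(10)*conj(1) + 1*(1 + 2*exp(-2*I*pi/3) + exp(-I*pi/3) + exp(I*pi/3) + 3*exp(2*I*pi/3))*conj(1) + 1*(3 + 4*exp(-2*I*pi/3) + 3*exp(2*I*pi/3))*conj(1) + 1*(4)*conj(1) + 1*(3 + 3*exp(-2*I*pi/3) + 4*exp(2*I*pi/3))*conj(1) + 1*(1 + 3*exp(-2*I*pi/3) + exp(-I*pi/3) + exp(I*pi/3) + 2*exp(2*I*pi/3))*conj(1)]
      = (1/6)[(10) + (1 + 2*exp(-2*I*pi/3) + exp(-I*pi/3) + exp(I*pi/3) + 3*exp(2*I*pi/3)) + (3 + 4*exp(-2*I*pi/3) + 3*exp(2*I*pi/3)) + (4) + (3 + 3*exp(-2*I*pi/3) + 4*exp(2*I*pi/3)) + (1 + 3*exp(-2*I*pi/3) + exp(-I*pi/3) + exp(I*pi/3) + 2*exp(2*I*pi/3))] = 12/6 = 2
  <chi_rho, chi_1> = (1/6)[1*(10)*conj(1) + 1*(1 + 2*exp(-2*I*pi/3) + exp(-I*pi/3) + exp(I*pi/3) + 3*exp(2*I*pi/3))*conj(exp(I*pi/3)) + 1*(3 + 4*exp(-2*I*pi/3) + 3*exp(2*I*pi/3))*conj(exp(2*I*pi/3)) + 1*(4)*conj(-1) + 1*(3 + 3*exp(-2*I*pi/3) + 4*exp(2*I*pi/3))*conj(exp(-2*I*pi/3)) + 1*(1 + 3*exp(-2*I*pi/3) + exp(-I*pi/3) + exp(I*pi/3) + 2*exp(2*I*pi/3))*conj(exp(-I*pi/3))]
      = (1/6)[(10) + (-1 + exp(-2*I*pi/3) + exp(-I*pi/3) + 3*exp(I*pi/3)) + (3 + 3*exp(-2*I*pi/3) + 4*exp(2*I*pi/3)) + (-4) + (3 + 4*exp(-2*I*pi/3) + 3*exp(2*I*pi/3)) + (-1 + 3*exp(-I*pi/3) + exp(2*I*pi/3) + exp(I*pi/3))] = 6/6 = 1
  <chi_rho, chi_2> = (1/6)[1*(10)*conj(1) + 1*(1 + 2*exp(-2*I*pi/3) + exp(-I*pi/3) + exp(I*pi/3) + 3*exp(2*I*pi/3))*conj(exp(2*I*pi/3)) + 1*(3 + 4*exp(-2*I*pi/3) + 3*exp(2*I*pi/3))*conj(exp(-2*I*pi/3)) + 1*(4)*conj(1) + 1*(3 + 3*exp(-2*I*pi/3) + 4*exp(2*I*pi/3))*conj(exp(2*I*pi/3)) + 1*(1 + 3*exp(-2*I*pi/3) + exp(-I*pi/3) + exp(I*pi/3) + 2*exp(2*I*pi/3))*conj(exp(-2*I*pi/3))]
      = (1/6)[(10) + (1) + (1) + (4) + (1) + (1)] = 18/6 = 3
  <chi_rho, chi_3> = (1/6)[1*(10)*conj(1) + 1*(1 + 2*exp(-2*I*pi/3) + exp(-I*pi/3) + exp(I*pi/3) + 3*exp(2*I*pi/3))*conj(-1) + 1*(3 + 4*exp(-2*I*pi/3) + 3*exp(2*I*pi/3))*conj(1) + 1*(4)*conj(-1) + 1*(3 + 3*exp(-2*I*pi/3) + 4*exp(2*I*pi/3))*conj(1) + 1*(1 + 3*exp(-2*I*pi/3) + exp(-I*pi/3) + exp(I*pi/3) + 2*exp(2*I*pi/3))*conj(-1)]
      = (1/6)[(10) + (-1 - 3*exp(2*I*pi/3) - exp(I*pi/3) - exp(-I*pi/3) - 2*exp(-2*I*pi/3)) + (3 + 4*exp(-2*I*pi/3) + 3*exp(2*I*pi/3)) + (-4) + (3 + 3*exp(-2*I*pi/3) + 4*exp(2*I*pi/3)) + (-1 - 2*exp(2*I*pi/3) - exp(I*pi/3) - exp(-I*pi/3) - 3*exp(-2*I*pi/3))] = 6/6 = 1
  <chi_rho, chi_4> = (1/6)[1*(10)*conj(1) + 1*(1 + 2*exp(-2*I*pi/3) + exp(-I*pi/3) + exp(I*pi/3) + 3*exp(2*I*pi/3))*conj(exp(-2*I*pi/3)) + 1*(3 + 4*exp(-2*I*pi/3) + 3*exp(2*I*pi/3))*conj(exp(2*I*pi/3)) + 1*(4)*conj(1) + 1*(3 + 3*exp(-2*I*pi/3) + 4*exp(2*I*pi/3))*conj(exp(-2*I*pi/3)) + 1*(1 + 3*exp(-2*I*pi/3) + exp(-I*pi/3) + exp(I*pi/3) + 2*exp(2*I*pi/3))*conj(exp(2*I*pi/3))]
      = (1/6)[(10) + (1 + 3*exp(-2*I*pi/3) + exp(2*I*pi/3) + exp(I*pi/3)) + (3 + 3*exp(-2*I*pi/3) + 4*exp(2*I*pi/3)) + (4) + (3 + 4*exp(-2*I*pi/3) + 3*exp(2*I*pi/3)) + (1 + exp(-2*I*pi/3) + exp(-I*pi/3) + 3*exp(2*I*pi/3))] = 12/6 = 2
  <chi_rho, chi_5> = (1/6)[1*(10)*conj(1) + 1*(1 + 2*exp(-2*I*pi/3) + exp(-I*pi/3) + exp(I*pi/3) + 3*exp(2*I*pi/3))*conj(exp(-I*pi/3)) + 1*(3 + 4*exp(-2*I*pi/3) + 3*exp(2*I*pi/3))*conj(exp(-2*I*pi/3)) + 1*(4)*conj(-1) + 1*(3 + 3*exp(-2*I*pi/3) + 4*exp(2*I*pi/3))*conj(exp(2*I*pi/3)) + 1*(1 + 3*exp(-2*I*pi/3) + exp(-I*pi/3) + exp(I*pi/3) + 2*exp(2*I*pi/3))*conj(exp(I*pi/3))]
      = (1/6)[(10) + (-1) + (1) + (-4) + (1) + (-1)] = 6/6 = 1
(Exp terms are combined using exp(i*s)*conj(exp(i*t)) = exp(i*(s-t)), and sums of them are collapsed using the identity that for every m > 1 the m distinct m-th roots of unity sum to 0, e.g. 1 + exp(2*I*pi/3) + exp(-2*I*pi/3) = 0.)
Dimension check: dim(rho) = sum (mult * dim) = 2*1 + 1*1 + 3*1 + 1*1 + 2*1 + 1*1 = 10 = chi_rho(e) = 10.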